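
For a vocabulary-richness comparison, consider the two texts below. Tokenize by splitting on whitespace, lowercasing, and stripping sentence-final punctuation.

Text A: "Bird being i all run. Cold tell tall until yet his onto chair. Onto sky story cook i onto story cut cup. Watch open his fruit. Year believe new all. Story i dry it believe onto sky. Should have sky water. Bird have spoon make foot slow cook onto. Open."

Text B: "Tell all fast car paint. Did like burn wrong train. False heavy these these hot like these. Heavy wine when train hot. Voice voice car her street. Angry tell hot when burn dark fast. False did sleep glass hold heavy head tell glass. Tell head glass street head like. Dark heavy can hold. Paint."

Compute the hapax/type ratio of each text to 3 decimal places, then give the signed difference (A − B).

0.398

A: hapax=22, V=33, ratio=0.667
B: hapax=7, V=26, ratio=0.269
Difference = 0.667 − 0.269 = 0.398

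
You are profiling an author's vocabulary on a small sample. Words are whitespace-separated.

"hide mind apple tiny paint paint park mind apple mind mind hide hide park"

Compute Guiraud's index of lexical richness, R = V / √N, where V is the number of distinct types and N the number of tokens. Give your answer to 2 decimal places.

1.60

N = 14, V = 6.
√N = 3.741657
R = 6 / 3.741657 = 1.60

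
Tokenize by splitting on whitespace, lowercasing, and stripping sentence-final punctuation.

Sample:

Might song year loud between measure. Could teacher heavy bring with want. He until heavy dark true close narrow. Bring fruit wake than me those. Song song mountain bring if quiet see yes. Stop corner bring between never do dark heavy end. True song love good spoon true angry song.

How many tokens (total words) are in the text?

Tokens: might, song, year, loud, between, measure, could, teacher, heavy, bring, with, want, he, until, heavy, dark, true, close, narrow, bring, fruit, wake, than, me, those, song, song, mountain, bring, if, quiet, see, yes, stop, corner, bring, between, never, do, dark, heavy, end, true, song, love, good, spoon, true, angry, song
N = 50

50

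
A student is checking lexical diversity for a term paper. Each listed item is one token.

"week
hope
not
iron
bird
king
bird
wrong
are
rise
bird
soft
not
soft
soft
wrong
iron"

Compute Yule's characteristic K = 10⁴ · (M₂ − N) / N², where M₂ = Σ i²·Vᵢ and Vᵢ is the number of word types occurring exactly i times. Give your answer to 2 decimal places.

622.84

Frequencies: bird:3, soft:3, not:2, iron:2, wrong:2, week:1, hope:1, king:1, are:1, rise:1
N = 17. Frequency spectrum: V_1=5, V_2=3, V_3=2
M₂ = 1²·5 + 2²·3 + 3²·2 = 35
K = 10000 × (35 − 17) / 17² = 622.84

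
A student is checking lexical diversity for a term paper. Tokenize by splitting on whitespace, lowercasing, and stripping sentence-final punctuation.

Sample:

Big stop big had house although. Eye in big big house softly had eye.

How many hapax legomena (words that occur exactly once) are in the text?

4

Frequencies: big:4, had:2, house:2, eye:2, stop:1, although:1, in:1, softly:1
Hapax (freq=1): although, in, softly, stop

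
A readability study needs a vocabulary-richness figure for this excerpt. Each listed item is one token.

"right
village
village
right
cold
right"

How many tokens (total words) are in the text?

Tokens: right, village, village, right, cold, right
N = 6

6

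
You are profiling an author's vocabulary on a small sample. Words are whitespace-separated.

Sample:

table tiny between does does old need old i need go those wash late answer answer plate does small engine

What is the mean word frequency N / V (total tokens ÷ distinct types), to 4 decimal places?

1.3333

N = 20 tokens, V = 15 types.
Mean frequency = N / V = 20 / 15 = 1.3333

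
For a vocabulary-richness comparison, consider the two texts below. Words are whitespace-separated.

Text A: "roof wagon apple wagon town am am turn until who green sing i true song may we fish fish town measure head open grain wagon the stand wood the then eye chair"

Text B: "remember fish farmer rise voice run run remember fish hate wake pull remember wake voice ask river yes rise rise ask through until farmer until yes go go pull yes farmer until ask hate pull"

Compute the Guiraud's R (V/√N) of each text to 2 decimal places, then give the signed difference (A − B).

A: V=26, N=32, R=4.60
B: V=15, N=35, R=2.54
Difference = 4.60 − 2.54 = 2.06

2.06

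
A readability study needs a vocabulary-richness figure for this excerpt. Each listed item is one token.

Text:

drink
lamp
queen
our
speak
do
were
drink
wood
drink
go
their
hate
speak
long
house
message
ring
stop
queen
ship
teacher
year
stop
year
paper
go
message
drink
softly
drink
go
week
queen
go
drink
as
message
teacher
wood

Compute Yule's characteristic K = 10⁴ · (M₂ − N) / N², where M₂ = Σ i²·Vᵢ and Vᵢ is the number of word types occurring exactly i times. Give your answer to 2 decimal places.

400.00

Frequencies: drink:6, go:4, queen:3, message:3, speak:2, wood:2, stop:2, teacher:2, year:2, lamp:1, our:1, do:1, were:1, their:1, hate:1, long:1, house:1, ring:1, ship:1, paper:1, … (3 more, each freq 1)
N = 40. Frequency spectrum: V_1=14, V_2=5, V_3=2, V_4=1, V_6=1
M₂ = 1²·14 + 2²·5 + 3²·2 + 4²·1 + 6²·1 = 104
K = 10000 × (104 − 40) / 40² = 400.00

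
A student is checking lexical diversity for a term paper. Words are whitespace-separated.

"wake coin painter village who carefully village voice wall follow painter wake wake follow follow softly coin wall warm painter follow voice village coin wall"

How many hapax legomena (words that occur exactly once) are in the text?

Frequencies: follow:4, wake:3, coin:3, painter:3, village:3, wall:3, voice:2, who:1, carefully:1, softly:1, warm:1
Hapax (freq=1): carefully, softly, warm, who

4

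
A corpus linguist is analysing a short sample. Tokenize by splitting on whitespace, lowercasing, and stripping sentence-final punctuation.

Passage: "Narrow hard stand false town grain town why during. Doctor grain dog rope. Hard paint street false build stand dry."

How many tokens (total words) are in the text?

Tokens: narrow, hard, stand, false, town, grain, town, why, during, doctor, grain, dog, rope, hard, paint, street, false, build, stand, dry
N = 20

20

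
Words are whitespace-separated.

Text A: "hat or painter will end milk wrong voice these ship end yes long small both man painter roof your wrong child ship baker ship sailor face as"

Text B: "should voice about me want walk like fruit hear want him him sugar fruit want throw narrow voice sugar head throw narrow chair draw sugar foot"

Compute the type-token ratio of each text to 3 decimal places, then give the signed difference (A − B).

0.161

TTR(A) = 22/27 = 0.815
TTR(B) = 17/26 = 0.654
Difference = 0.815 − 0.654 = 0.161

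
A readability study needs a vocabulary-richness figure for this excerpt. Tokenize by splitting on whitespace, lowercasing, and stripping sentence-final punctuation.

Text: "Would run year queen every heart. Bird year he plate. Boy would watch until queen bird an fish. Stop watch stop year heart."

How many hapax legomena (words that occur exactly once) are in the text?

Frequencies: year:3, would:2, queen:2, heart:2, bird:2, watch:2, stop:2, run:1, every:1, he:1, plate:1, boy:1, until:1, an:1, fish:1
Hapax (freq=1): an, boy, every, fish, he, plate, run, until

8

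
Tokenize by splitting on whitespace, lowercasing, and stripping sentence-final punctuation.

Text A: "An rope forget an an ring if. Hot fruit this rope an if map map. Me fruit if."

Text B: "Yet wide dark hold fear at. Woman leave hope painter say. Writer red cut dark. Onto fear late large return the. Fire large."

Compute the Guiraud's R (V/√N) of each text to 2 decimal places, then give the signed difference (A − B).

-1.81

A: V=10, N=18, R=2.36
B: V=20, N=23, R=4.17
Difference = 2.36 − 4.17 = -1.81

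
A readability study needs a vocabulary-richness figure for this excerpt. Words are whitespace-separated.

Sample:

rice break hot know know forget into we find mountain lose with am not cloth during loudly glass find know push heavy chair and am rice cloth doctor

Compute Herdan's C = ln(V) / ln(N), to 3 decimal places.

0.928

N = 28, V = 22.
ln(V) = 3.091042, ln(N) = 3.332205
C = 3.091042 / 3.332205 = 0.928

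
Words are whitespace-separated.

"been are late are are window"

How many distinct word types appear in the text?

Distinct types: {are, been, late, window}
V = 4

4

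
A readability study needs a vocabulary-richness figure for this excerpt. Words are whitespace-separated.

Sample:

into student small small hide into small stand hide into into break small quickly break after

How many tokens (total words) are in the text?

16

Tokens: into, student, small, small, hide, into, small, stand, hide, into, into, break, small, quickly, break, after
N = 16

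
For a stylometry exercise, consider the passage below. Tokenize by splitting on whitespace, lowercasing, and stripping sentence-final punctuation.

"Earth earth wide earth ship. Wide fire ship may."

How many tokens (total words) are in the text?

9

Tokens: earth, earth, wide, earth, ship, wide, fire, ship, may
N = 9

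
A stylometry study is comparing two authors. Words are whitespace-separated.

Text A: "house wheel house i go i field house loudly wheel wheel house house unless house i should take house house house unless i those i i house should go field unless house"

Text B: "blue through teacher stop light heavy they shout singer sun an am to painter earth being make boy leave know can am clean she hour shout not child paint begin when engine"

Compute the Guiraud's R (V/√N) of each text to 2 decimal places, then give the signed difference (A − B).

-3.53

A: V=10, N=32, R=1.77
B: V=30, N=32, R=5.30
Difference = 1.77 − 5.30 = -3.53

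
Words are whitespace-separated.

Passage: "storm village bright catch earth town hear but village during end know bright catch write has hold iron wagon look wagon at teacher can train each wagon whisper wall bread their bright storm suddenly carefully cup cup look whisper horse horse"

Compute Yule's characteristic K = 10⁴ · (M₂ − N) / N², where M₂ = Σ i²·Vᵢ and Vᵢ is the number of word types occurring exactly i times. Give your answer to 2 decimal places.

Frequencies: bright:3, wagon:3, storm:2, village:2, catch:2, look:2, whisper:2, cup:2, horse:2, earth:1, town:1, hear:1, but:1, during:1, end:1, know:1, write:1, has:1, hold:1, iron:1, … (10 more, each freq 1)
N = 41. Frequency spectrum: V_1=21, V_2=7, V_3=2
M₂ = 1²·21 + 2²·7 + 3²·2 = 67
K = 10000 × (67 − 41) / 41² = 154.67

154.67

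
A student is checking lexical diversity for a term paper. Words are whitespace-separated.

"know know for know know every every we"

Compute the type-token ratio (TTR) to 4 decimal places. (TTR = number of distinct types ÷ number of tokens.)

N = 8 tokens, V = 4 types.
TTR = V / N = 4 / 8 = 0.5000

0.5000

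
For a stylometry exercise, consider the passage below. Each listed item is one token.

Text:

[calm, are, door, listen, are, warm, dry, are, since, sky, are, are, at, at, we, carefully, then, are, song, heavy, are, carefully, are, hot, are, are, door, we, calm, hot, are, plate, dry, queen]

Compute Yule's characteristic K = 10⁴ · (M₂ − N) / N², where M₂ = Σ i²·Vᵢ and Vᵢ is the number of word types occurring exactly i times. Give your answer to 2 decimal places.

1072.66

Frequencies: are:11, calm:2, door:2, dry:2, at:2, we:2, carefully:2, hot:2, listen:1, warm:1, since:1, sky:1, then:1, song:1, heavy:1, plate:1, queen:1
N = 34. Frequency spectrum: V_1=9, V_2=7, V_11=1
M₂ = 1²·9 + 2²·7 + 11²·1 = 158
K = 10000 × (158 − 34) / 34² = 1072.66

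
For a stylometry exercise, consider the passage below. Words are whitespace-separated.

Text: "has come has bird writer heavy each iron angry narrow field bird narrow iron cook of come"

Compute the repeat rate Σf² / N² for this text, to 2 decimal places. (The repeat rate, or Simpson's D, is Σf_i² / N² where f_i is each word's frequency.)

Frequencies: has:2, come:2, bird:2, iron:2, narrow:2, writer:1, heavy:1, each:1, angry:1, field:1, cook:1, of:1
Σf² = 27; N² = 289
Repeat rate = 27 / 289 = 0.09

0.09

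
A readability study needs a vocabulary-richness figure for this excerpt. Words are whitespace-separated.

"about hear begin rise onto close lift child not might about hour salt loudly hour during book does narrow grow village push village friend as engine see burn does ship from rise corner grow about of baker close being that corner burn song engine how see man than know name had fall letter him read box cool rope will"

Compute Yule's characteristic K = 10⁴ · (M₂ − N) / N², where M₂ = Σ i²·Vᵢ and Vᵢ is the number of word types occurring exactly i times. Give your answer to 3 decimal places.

74.691

Frequencies: about:3, rise:2, close:2, hour:2, does:2, grow:2, village:2, engine:2, see:2, burn:2, corner:2, hear:1, begin:1, onto:1, lift:1, child:1, not:1, might:1, salt:1, loudly:1, … (27 more, each freq 1)
N = 59. Frequency spectrum: V_1=36, V_2=10, V_3=1
M₂ = 1²·36 + 2²·10 + 3²·1 = 85
K = 10000 × (85 − 59) / 59² = 74.691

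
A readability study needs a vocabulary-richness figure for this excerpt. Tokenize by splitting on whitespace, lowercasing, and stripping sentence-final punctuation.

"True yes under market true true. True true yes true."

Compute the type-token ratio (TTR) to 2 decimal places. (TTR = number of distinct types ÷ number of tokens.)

0.40

N = 10 tokens, V = 4 types.
TTR = V / N = 4 / 10 = 0.40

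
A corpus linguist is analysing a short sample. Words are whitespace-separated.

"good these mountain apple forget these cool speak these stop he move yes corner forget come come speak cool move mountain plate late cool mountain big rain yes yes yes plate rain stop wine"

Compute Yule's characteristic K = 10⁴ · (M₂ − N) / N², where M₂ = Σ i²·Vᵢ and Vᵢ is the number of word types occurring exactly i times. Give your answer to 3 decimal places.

380.623

Frequencies: yes:4, these:3, mountain:3, cool:3, forget:2, speak:2, stop:2, move:2, come:2, plate:2, rain:2, good:1, apple:1, he:1, corner:1, late:1, big:1, wine:1
N = 34. Frequency spectrum: V_1=7, V_2=7, V_3=3, V_4=1
M₂ = 1²·7 + 2²·7 + 3²·3 + 4²·1 = 78
K = 10000 × (78 − 34) / 34² = 380.623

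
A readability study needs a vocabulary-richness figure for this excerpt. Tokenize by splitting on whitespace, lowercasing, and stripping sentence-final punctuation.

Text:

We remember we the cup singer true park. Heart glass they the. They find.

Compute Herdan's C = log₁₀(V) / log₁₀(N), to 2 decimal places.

0.91

N = 14, V = 11.
log₁₀(V) = 1.041393, log₁₀(N) = 1.146128
C = 1.041393 / 1.146128 = 0.91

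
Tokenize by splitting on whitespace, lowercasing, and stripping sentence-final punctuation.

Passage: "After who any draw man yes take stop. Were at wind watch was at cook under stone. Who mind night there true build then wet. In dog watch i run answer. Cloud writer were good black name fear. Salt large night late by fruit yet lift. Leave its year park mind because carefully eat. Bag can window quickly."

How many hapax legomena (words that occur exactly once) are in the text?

Frequencies: who:2, were:2, at:2, watch:2, mind:2, night:2, after:1, any:1, draw:1, man:1, yes:1, take:1, stop:1, wind:1, was:1, cook:1, under:1, stone:1, there:1, true:1, … (32 more, each freq 1)
Hapax (freq=1): after, answer, any, bag, because, black, build, by, can, carefully, cloud, cook, dog, draw, eat, fear, fruit, good, i, in, its, large, late, leave, lift, man, name, park, quickly, run, salt, stone, stop, take, then, there, true, under, was, wet, wind, window, writer, year, yes, yet

46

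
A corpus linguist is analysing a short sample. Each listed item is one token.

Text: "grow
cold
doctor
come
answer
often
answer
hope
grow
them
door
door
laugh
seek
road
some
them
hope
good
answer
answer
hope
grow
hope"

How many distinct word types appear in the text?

Distinct types: {answer, cold, come, doctor, door, good, grow, hope, laugh, often, road, seek, some, them}
V = 14

14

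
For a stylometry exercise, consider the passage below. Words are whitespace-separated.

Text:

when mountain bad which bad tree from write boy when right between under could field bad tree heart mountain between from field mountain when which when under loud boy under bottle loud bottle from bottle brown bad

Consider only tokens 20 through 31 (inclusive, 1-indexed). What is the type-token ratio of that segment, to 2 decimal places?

0.83

Segment tokens 20–31: between, from, field, mountain, when, which, when, under, loud, boy, under, bottle
Segment N = 12, segment V = 10.
TTR = 10 / 12 = 0.83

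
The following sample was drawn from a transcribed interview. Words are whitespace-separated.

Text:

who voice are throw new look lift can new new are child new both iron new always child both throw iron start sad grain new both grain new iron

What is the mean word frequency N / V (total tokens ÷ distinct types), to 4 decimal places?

1.9333

N = 29 tokens, V = 15 types.
Mean frequency = N / V = 29 / 15 = 1.9333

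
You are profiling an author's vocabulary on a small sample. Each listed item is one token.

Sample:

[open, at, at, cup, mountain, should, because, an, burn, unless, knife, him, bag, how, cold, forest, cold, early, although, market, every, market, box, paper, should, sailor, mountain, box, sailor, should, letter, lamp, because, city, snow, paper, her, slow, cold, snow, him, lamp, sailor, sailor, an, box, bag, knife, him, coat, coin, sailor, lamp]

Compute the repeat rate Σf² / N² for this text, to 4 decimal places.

0.0431

Frequencies: sailor:5, should:3, him:3, cold:3, box:3, lamp:3, at:2, mountain:2, because:2, an:2, knife:2, bag:2, market:2, paper:2, snow:2, open:1, cup:1, burn:1, unless:1, how:1, … (10 more, each freq 1)
Σf² = 121; N² = 2809
Repeat rate = 121 / 2809 = 0.0431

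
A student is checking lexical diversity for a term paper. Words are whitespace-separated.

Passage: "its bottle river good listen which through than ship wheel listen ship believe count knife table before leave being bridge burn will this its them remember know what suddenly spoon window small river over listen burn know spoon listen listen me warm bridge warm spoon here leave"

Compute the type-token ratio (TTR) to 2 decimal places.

N = 47 tokens, V = 33 types.
TTR = V / N = 33 / 47 = 0.70

0.70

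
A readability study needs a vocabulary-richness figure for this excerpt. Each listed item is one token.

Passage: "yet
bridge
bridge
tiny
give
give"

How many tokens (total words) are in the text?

Tokens: yet, bridge, bridge, tiny, give, give
N = 6

6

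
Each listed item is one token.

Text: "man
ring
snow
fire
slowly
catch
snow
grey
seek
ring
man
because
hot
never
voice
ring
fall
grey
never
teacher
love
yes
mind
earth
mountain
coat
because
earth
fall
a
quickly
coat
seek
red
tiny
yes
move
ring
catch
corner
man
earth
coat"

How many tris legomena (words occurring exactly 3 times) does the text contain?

3

Frequencies: ring:4, man:3, earth:3, coat:3, snow:2, catch:2, grey:2, seek:2, because:2, never:2, fall:2, yes:2, fire:1, slowly:1, hot:1, voice:1, teacher:1, love:1, mind:1, mountain:1, … (6 more, each freq 1)
Words with frequency 3: coat, earth, man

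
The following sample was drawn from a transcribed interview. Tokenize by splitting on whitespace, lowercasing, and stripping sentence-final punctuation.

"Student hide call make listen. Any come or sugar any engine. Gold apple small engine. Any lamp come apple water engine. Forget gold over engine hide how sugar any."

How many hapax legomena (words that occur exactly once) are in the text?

Frequencies: any:4, engine:4, hide:2, come:2, sugar:2, gold:2, apple:2, student:1, call:1, make:1, listen:1, or:1, small:1, lamp:1, water:1, forget:1, over:1, how:1
Hapax (freq=1): call, forget, how, lamp, listen, make, or, over, small, student, water

11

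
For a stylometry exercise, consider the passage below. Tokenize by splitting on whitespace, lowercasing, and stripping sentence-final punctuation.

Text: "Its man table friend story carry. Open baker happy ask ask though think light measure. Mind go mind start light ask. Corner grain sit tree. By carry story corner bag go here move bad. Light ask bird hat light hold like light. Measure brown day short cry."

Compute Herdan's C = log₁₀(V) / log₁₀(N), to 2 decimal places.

N = 47, V = 34.
log₁₀(V) = 1.531479, log₁₀(N) = 1.672098
C = 1.531479 / 1.672098 = 0.92

0.92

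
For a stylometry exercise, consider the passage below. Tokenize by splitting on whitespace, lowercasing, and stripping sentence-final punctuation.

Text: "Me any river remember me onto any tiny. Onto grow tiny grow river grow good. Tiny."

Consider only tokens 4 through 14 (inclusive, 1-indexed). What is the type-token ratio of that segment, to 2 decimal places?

Segment tokens 4–14: remember, me, onto, any, tiny, onto, grow, tiny, grow, river, grow
Segment N = 11, segment V = 7.
TTR = 7 / 11 = 0.64

0.64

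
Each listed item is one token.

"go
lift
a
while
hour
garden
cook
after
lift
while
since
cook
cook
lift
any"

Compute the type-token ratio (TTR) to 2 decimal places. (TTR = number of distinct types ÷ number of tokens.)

0.67

N = 15 tokens, V = 10 types.
TTR = V / N = 10 / 15 = 0.67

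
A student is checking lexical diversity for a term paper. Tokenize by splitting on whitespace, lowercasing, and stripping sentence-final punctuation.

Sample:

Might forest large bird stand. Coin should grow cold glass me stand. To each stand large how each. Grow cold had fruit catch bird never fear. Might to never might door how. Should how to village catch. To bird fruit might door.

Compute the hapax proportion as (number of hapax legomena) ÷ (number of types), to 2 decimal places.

Frequencies: might:4, to:4, bird:3, stand:3, how:3, large:2, should:2, grow:2, cold:2, each:2, fruit:2, catch:2, never:2, door:2, forest:1, coin:1, glass:1, me:1, had:1, fear:1, … (1 more, each freq 1)
Hapax count = 7; type count = 21.
Ratio = 7 / 21 = 0.33

0.33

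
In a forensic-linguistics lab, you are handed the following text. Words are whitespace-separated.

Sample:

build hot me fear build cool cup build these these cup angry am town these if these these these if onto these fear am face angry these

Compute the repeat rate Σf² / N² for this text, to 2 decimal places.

Frequencies: these:8, build:3, fear:2, cup:2, angry:2, am:2, if:2, hot:1, me:1, cool:1, town:1, onto:1, face:1
Σf² = 99; N² = 729
Repeat rate = 99 / 729 = 0.14

0.14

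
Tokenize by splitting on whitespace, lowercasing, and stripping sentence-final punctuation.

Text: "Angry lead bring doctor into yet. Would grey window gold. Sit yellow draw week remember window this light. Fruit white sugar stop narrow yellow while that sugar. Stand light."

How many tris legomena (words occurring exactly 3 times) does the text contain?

0

Frequencies: window:2, yellow:2, light:2, sugar:2, angry:1, lead:1, bring:1, doctor:1, into:1, yet:1, would:1, grey:1, gold:1, sit:1, draw:1, week:1, remember:1, this:1, fruit:1, white:1, … (5 more, each freq 1)
Words with frequency 3: (none)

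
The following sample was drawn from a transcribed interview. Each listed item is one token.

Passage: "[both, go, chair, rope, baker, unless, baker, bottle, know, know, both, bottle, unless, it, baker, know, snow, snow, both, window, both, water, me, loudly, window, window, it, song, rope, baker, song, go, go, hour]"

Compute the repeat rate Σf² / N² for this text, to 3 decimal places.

0.076

Frequencies: both:4, baker:4, go:3, know:3, window:3, rope:2, unless:2, bottle:2, it:2, snow:2, song:2, chair:1, water:1, me:1, loudly:1, hour:1
Σf² = 88; N² = 1156
Repeat rate = 88 / 1156 = 0.076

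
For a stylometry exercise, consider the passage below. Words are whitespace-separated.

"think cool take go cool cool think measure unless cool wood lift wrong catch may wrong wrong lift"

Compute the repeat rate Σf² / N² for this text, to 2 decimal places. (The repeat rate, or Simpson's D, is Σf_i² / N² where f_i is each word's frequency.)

Frequencies: cool:4, wrong:3, think:2, lift:2, take:1, go:1, measure:1, unless:1, wood:1, catch:1, may:1
Σf² = 40; N² = 324
Repeat rate = 40 / 324 = 0.12

0.12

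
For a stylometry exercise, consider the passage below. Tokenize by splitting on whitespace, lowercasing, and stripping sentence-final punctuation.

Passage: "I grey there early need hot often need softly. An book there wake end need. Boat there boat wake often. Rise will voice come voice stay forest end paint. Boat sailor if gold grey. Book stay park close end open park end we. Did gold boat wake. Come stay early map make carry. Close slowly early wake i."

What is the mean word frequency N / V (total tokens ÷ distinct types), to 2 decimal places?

N = 58 tokens, V = 32 types.
Mean frequency = N / V = 58 / 32 = 1.81

1.81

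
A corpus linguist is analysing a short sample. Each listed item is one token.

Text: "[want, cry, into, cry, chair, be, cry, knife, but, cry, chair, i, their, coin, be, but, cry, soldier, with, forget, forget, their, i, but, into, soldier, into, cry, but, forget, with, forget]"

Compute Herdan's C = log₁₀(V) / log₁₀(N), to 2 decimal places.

0.74

N = 32, V = 13.
log₁₀(V) = 1.113943, log₁₀(N) = 1.505150
C = 1.113943 / 1.505150 = 0.74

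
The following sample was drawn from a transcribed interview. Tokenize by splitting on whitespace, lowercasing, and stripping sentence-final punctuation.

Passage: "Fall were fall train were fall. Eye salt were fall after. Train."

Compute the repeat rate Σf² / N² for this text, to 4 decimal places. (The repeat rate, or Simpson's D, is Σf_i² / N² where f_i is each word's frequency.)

Frequencies: fall:4, were:3, train:2, eye:1, salt:1, after:1
Σf² = 32; N² = 144
Repeat rate = 32 / 144 = 0.2222

0.2222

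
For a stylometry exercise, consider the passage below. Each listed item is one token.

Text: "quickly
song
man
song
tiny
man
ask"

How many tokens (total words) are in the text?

Tokens: quickly, song, man, song, tiny, man, ask
N = 7

7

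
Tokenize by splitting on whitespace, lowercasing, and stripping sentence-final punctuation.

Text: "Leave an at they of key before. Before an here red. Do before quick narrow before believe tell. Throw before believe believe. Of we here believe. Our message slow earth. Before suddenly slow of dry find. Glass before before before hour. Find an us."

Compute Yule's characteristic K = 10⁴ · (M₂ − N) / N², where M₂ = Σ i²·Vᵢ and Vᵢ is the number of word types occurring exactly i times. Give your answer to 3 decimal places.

526.860

Frequencies: before:9, believe:4, an:3, of:3, here:2, slow:2, find:2, leave:1, at:1, they:1, key:1, red:1, do:1, quick:1, narrow:1, tell:1, throw:1, we:1, our:1, message:1, … (6 more, each freq 1)
N = 44. Frequency spectrum: V_1=19, V_2=3, V_3=2, V_4=1, V_9=1
M₂ = 1²·19 + 2²·3 + 3²·2 + 4²·1 + 9²·1 = 146
K = 10000 × (146 − 44) / 44² = 526.860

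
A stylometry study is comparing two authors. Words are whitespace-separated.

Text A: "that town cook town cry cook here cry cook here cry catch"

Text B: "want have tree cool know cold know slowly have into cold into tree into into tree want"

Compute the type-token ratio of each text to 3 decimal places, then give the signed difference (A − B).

0.029

TTR(A) = 6/12 = 0.500
TTR(B) = 8/17 = 0.471
Difference = 0.500 − 0.471 = 0.029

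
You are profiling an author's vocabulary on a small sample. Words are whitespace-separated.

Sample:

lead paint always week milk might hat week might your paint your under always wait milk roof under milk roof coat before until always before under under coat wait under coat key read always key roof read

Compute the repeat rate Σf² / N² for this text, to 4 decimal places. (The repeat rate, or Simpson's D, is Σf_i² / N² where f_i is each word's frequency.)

0.0752

Frequencies: under:5, always:4, milk:3, roof:3, coat:3, paint:2, week:2, might:2, your:2, wait:2, before:2, key:2, read:2, lead:1, hat:1, until:1
Σf² = 103; N² = 1369
Repeat rate = 103 / 1369 = 0.0752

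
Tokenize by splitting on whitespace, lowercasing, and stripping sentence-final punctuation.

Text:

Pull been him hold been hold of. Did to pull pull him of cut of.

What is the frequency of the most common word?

3

Frequencies: pull:3, of:3, been:2, him:2, hold:2, did:1, to:1, cut:1
Most common: 'pull' with frequency 3.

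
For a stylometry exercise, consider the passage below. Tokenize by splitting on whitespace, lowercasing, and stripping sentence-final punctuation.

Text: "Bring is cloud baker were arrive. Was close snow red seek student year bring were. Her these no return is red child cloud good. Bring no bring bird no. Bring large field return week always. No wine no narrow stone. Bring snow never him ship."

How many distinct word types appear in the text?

30

Distinct types: {always, arrive, baker, bird, bring, child, close, cloud, field, good, her, him, is, large, narrow, never, no, red, return, seek, ship, snow, stone, student, these, was, week, were, wine, year}
V = 30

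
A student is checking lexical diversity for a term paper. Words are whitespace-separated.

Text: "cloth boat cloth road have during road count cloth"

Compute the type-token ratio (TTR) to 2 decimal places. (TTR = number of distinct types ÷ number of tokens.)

0.67

N = 9 tokens, V = 6 types.
TTR = V / N = 6 / 9 = 0.67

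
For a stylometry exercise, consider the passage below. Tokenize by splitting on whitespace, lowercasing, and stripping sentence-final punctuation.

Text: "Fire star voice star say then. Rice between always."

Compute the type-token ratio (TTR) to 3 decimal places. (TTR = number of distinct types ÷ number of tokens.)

0.889

N = 9 tokens, V = 8 types.
TTR = V / N = 8 / 9 = 0.889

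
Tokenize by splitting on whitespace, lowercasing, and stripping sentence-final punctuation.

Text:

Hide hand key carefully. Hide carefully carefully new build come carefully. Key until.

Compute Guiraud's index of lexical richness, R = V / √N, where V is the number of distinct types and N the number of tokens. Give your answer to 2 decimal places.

2.22

N = 13, V = 8.
√N = 3.605551
R = 8 / 3.605551 = 2.22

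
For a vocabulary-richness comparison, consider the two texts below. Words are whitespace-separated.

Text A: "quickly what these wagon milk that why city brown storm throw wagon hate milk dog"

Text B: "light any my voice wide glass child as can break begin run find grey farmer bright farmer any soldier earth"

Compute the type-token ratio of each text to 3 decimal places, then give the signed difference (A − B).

-0.033

TTR(A) = 13/15 = 0.867
TTR(B) = 18/20 = 0.900
Difference = 0.867 − 0.900 = -0.033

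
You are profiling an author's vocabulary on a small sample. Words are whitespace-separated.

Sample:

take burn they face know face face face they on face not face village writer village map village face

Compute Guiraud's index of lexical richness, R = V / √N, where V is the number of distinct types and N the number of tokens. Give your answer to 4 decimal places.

2.2942

N = 19, V = 10.
√N = 4.358899
R = 10 / 4.358899 = 2.2942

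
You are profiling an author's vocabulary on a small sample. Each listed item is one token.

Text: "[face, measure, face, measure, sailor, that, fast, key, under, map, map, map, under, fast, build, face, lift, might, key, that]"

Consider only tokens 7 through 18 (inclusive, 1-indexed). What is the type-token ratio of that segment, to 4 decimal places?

Segment tokens 7–18: fast, key, under, map, map, map, under, fast, build, face, lift, might
Segment N = 12, segment V = 8.
TTR = 8 / 12 = 0.6667

0.6667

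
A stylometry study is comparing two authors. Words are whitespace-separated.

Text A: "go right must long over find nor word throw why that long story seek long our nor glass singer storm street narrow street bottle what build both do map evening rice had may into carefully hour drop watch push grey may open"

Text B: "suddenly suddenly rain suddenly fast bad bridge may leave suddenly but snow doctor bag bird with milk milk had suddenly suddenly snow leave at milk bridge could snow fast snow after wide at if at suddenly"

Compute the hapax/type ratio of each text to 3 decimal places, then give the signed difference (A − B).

A: hapax=33, V=37, ratio=0.892
B: hapax=13, V=20, ratio=0.650
Difference = 0.892 − 0.650 = 0.242

0.242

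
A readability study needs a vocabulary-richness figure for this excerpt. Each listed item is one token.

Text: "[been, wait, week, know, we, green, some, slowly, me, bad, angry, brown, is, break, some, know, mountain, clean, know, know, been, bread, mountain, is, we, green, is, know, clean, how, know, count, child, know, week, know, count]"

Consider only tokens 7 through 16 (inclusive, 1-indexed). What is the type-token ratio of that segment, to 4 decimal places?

0.9000

Segment tokens 7–16: some, slowly, me, bad, angry, brown, is, break, some, know
Segment N = 10, segment V = 9.
TTR = 9 / 10 = 0.9000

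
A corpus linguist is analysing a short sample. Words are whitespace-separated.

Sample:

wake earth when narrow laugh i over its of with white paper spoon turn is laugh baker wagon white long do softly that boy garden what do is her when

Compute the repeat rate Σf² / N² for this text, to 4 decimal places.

0.0444

Frequencies: when:2, laugh:2, white:2, is:2, do:2, wake:1, earth:1, narrow:1, i:1, over:1, its:1, of:1, with:1, paper:1, spoon:1, turn:1, baker:1, wagon:1, long:1, softly:1, … (5 more, each freq 1)
Σf² = 40; N² = 900
Repeat rate = 40 / 900 = 0.0444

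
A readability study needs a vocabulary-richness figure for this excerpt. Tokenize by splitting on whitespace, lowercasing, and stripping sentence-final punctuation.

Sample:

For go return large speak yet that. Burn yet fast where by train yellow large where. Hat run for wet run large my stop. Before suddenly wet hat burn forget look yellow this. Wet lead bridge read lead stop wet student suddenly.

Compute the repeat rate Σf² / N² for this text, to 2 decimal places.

0.05

Frequencies: wet:4, large:3, for:2, yet:2, burn:2, where:2, yellow:2, hat:2, run:2, stop:2, suddenly:2, lead:2, go:1, return:1, speak:1, that:1, fast:1, by:1, train:1, my:1, … (7 more, each freq 1)
Σf² = 80; N² = 1764
Repeat rate = 80 / 1764 = 0.05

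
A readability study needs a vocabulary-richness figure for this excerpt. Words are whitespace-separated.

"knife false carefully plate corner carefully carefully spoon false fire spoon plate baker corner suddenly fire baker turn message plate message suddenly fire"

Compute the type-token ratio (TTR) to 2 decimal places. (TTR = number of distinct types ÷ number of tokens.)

0.48

N = 23 tokens, V = 11 types.
TTR = V / N = 11 / 23 = 0.48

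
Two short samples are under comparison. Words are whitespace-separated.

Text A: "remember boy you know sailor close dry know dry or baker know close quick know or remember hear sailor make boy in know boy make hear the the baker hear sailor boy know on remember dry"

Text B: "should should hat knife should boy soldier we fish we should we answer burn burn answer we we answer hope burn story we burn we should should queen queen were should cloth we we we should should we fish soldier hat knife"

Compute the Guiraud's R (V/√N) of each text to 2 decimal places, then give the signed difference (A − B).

0.34

A: V=15, N=36, R=2.50
B: V=14, N=42, R=2.16
Difference = 2.50 − 2.16 = 0.34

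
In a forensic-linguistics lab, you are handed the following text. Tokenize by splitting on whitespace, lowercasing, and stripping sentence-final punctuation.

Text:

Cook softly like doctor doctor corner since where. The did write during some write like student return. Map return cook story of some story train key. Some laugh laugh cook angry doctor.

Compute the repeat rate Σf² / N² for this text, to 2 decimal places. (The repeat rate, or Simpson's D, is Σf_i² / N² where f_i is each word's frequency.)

0.06

Frequencies: cook:3, doctor:3, some:3, like:2, write:2, return:2, story:2, laugh:2, softly:1, corner:1, since:1, where:1, the:1, did:1, during:1, student:1, map:1, of:1, train:1, key:1, … (1 more, each freq 1)
Σf² = 60; N² = 1024
Repeat rate = 60 / 1024 = 0.06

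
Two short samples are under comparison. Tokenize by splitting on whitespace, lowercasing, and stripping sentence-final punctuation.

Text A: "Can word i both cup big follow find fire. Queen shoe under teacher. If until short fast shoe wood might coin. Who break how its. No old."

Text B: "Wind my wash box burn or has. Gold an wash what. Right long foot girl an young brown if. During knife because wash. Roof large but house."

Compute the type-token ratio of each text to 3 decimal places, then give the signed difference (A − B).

0.074

TTR(A) = 26/27 = 0.963
TTR(B) = 24/27 = 0.889
Difference = 0.963 − 0.889 = 0.074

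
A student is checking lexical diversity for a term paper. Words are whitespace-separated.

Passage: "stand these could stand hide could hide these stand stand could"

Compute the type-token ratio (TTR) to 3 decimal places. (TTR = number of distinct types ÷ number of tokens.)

0.364

N = 11 tokens, V = 4 types.
TTR = V / N = 4 / 11 = 0.364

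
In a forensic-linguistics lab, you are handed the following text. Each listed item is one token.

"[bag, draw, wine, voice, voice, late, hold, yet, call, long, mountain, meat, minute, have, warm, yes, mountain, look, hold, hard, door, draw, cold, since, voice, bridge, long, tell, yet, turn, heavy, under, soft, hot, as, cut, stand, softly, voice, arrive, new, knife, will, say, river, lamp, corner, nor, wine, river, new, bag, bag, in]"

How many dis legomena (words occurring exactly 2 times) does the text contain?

8

Frequencies: voice:4, bag:3, draw:2, wine:2, hold:2, yet:2, long:2, mountain:2, new:2, river:2, late:1, call:1, meat:1, minute:1, have:1, warm:1, yes:1, look:1, hard:1, door:1, … (21 more, each freq 1)
Words with frequency 2: draw, hold, long, mountain, new, river, wine, yet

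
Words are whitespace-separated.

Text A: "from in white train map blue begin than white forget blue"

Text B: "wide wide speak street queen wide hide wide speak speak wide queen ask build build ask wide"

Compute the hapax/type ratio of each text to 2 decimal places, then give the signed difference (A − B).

0.49

A: hapax=7, V=9, ratio=0.78
B: hapax=2, V=7, ratio=0.29
Difference = 0.78 − 0.29 = 0.49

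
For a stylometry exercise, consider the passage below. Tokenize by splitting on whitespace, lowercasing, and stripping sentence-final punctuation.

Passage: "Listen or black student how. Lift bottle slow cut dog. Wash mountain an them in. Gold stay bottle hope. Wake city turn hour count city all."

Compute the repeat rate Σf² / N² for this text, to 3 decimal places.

0.044

Frequencies: bottle:2, city:2, listen:1, or:1, black:1, student:1, how:1, lift:1, slow:1, cut:1, dog:1, wash:1, mountain:1, an:1, them:1, in:1, gold:1, stay:1, hope:1, wake:1, … (4 more, each freq 1)
Σf² = 30; N² = 676
Repeat rate = 30 / 676 = 0.044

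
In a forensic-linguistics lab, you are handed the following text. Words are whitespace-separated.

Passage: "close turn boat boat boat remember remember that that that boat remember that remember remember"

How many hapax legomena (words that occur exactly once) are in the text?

Frequencies: remember:5, boat:4, that:4, close:1, turn:1
Hapax (freq=1): close, turn

2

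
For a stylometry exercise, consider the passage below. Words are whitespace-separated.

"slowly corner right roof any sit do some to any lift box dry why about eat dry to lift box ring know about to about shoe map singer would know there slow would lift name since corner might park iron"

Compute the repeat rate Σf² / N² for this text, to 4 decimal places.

0.0438

Frequencies: to:3, lift:3, about:3, corner:2, any:2, box:2, dry:2, know:2, would:2, slowly:1, right:1, roof:1, sit:1, do:1, some:1, why:1, eat:1, ring:1, shoe:1, map:1, … (8 more, each freq 1)
Σf² = 70; N² = 1600
Repeat rate = 70 / 1600 = 0.0438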